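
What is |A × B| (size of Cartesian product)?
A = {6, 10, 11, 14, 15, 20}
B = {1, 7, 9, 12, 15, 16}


Set A = {6, 10, 11, 14, 15, 20} has 6 elements.
Set B = {1, 7, 9, 12, 15, 16} has 6 elements.
|A × B| = |A| × |B| = 6 × 6 = 36

36


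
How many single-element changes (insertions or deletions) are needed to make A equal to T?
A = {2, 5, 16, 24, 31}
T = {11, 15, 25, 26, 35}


Set A = {2, 5, 16, 24, 31}
Set T = {11, 15, 25, 26, 35}
Elements to remove from A (in A, not in T): {2, 5, 16, 24, 31} → 5 removals
Elements to add to A (in T, not in A): {11, 15, 25, 26, 35} → 5 additions
Total edits = 5 + 5 = 10

10


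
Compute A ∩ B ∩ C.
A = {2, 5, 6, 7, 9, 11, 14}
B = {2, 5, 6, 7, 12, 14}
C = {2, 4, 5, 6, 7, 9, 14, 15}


Set A = {2, 5, 6, 7, 9, 11, 14}
Set B = {2, 5, 6, 7, 12, 14}
Set C = {2, 4, 5, 6, 7, 9, 14, 15}
First, A ∩ B = {2, 5, 6, 7, 14}
Then, (A ∩ B) ∩ C = {2, 5, 6, 7, 14}

{2, 5, 6, 7, 14}


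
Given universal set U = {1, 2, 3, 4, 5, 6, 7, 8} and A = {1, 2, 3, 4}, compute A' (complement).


Universal set U = {1, 2, 3, 4, 5, 6, 7, 8}
Set A = {1, 2, 3, 4}
A' = U \ A = elements in U but not in A
Checking each element of U:
1 (in A, exclude), 2 (in A, exclude), 3 (in A, exclude), 4 (in A, exclude), 5 (not in A, include), 6 (not in A, include), 7 (not in A, include), 8 (not in A, include)
A' = {5, 6, 7, 8}

{5, 6, 7, 8}


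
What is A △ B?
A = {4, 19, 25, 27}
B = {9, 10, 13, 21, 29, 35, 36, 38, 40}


Set A = {4, 19, 25, 27}
Set B = {9, 10, 13, 21, 29, 35, 36, 38, 40}
A △ B = (A \ B) ∪ (B \ A)
Elements in A but not B: {4, 19, 25, 27}
Elements in B but not A: {9, 10, 13, 21, 29, 35, 36, 38, 40}
A △ B = {4, 9, 10, 13, 19, 21, 25, 27, 29, 35, 36, 38, 40}

{4, 9, 10, 13, 19, 21, 25, 27, 29, 35, 36, 38, 40}


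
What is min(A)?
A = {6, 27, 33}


Set A = {6, 27, 33}
Elements in ascending order: 6, 27, 33
The smallest element is 6.

6


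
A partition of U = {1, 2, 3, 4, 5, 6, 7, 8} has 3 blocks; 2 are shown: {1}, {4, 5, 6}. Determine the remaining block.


U = {1, 2, 3, 4, 5, 6, 7, 8}
Shown blocks: {1}, {4, 5, 6}
A partition's blocks are pairwise disjoint and cover U, so the missing block = U \ (union of shown blocks).
Union of shown blocks: {1, 4, 5, 6}
Missing block = U \ (union) = {2, 3, 7, 8}

{2, 3, 7, 8}


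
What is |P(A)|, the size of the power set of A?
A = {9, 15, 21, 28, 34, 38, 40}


Set A = {9, 15, 21, 28, 34, 38, 40}
|A| = 7
The power set P(A) contains all subsets of A.
|P(A)| = 2^|A| = 2^7 = 128

128


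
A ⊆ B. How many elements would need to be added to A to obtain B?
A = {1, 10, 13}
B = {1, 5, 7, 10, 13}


Set A = {1, 10, 13}, |A| = 3
Set B = {1, 5, 7, 10, 13}, |B| = 5
Since A ⊆ B: B \ A = {5, 7}
|B| - |A| = 5 - 3 = 2

2


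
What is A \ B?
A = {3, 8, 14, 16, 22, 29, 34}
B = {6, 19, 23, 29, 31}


Set A = {3, 8, 14, 16, 22, 29, 34}
Set B = {6, 19, 23, 29, 31}
A \ B includes elements in A that are not in B.
Check each element of A:
3 (not in B, keep), 8 (not in B, keep), 14 (not in B, keep), 16 (not in B, keep), 22 (not in B, keep), 29 (in B, remove), 34 (not in B, keep)
A \ B = {3, 8, 14, 16, 22, 34}

{3, 8, 14, 16, 22, 34}


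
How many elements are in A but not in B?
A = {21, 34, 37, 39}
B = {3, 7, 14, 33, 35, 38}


Set A = {21, 34, 37, 39}
Set B = {3, 7, 14, 33, 35, 38}
A \ B = {21, 34, 37, 39}
|A \ B| = 4

4


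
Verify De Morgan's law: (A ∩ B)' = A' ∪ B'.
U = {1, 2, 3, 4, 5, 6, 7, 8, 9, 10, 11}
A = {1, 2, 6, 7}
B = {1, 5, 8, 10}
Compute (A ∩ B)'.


U = {1, 2, 3, 4, 5, 6, 7, 8, 9, 10, 11}
A = {1, 2, 6, 7}, B = {1, 5, 8, 10}
A ∩ B = {1}
(A ∩ B)' = U \ (A ∩ B) = {2, 3, 4, 5, 6, 7, 8, 9, 10, 11}
Verification via A' ∪ B': A' = {3, 4, 5, 8, 9, 10, 11}, B' = {2, 3, 4, 6, 7, 9, 11}
A' ∪ B' = {2, 3, 4, 5, 6, 7, 8, 9, 10, 11} ✓

{2, 3, 4, 5, 6, 7, 8, 9, 10, 11}


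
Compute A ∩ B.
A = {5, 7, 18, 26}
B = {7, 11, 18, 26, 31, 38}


Set A = {5, 7, 18, 26}
Set B = {7, 11, 18, 26, 31, 38}
A ∩ B includes only elements in both sets.
Check each element of A against B:
5 ✗, 7 ✓, 18 ✓, 26 ✓
A ∩ B = {7, 18, 26}

{7, 18, 26}


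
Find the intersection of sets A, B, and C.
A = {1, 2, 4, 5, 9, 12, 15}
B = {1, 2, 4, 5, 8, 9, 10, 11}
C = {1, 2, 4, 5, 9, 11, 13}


Set A = {1, 2, 4, 5, 9, 12, 15}
Set B = {1, 2, 4, 5, 8, 9, 10, 11}
Set C = {1, 2, 4, 5, 9, 11, 13}
First, A ∩ B = {1, 2, 4, 5, 9}
Then, (A ∩ B) ∩ C = {1, 2, 4, 5, 9}

{1, 2, 4, 5, 9}


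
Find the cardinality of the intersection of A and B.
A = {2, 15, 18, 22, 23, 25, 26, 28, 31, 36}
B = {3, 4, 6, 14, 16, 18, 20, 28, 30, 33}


Set A = {2, 15, 18, 22, 23, 25, 26, 28, 31, 36}
Set B = {3, 4, 6, 14, 16, 18, 20, 28, 30, 33}
A ∩ B = {18, 28}
|A ∩ B| = 2

2


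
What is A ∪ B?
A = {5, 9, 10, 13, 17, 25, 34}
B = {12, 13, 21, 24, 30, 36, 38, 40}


Set A = {5, 9, 10, 13, 17, 25, 34}
Set B = {12, 13, 21, 24, 30, 36, 38, 40}
A ∪ B includes all elements in either set.
Elements from A: {5, 9, 10, 13, 17, 25, 34}
Elements from B not already included: {12, 21, 24, 30, 36, 38, 40}
A ∪ B = {5, 9, 10, 12, 13, 17, 21, 24, 25, 30, 34, 36, 38, 40}

{5, 9, 10, 12, 13, 17, 21, 24, 25, 30, 34, 36, 38, 40}


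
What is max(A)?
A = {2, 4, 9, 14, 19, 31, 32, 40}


Set A = {2, 4, 9, 14, 19, 31, 32, 40}
Elements in ascending order: 2, 4, 9, 14, 19, 31, 32, 40
The largest element is 40.

40


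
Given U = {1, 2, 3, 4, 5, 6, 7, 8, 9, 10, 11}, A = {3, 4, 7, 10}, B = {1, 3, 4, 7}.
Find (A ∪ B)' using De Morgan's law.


U = {1, 2, 3, 4, 5, 6, 7, 8, 9, 10, 11}
A = {3, 4, 7, 10}, B = {1, 3, 4, 7}
A ∪ B = {1, 3, 4, 7, 10}
(A ∪ B)' = U \ (A ∪ B) = {2, 5, 6, 8, 9, 11}
Verification via A' ∩ B': A' = {1, 2, 5, 6, 8, 9, 11}, B' = {2, 5, 6, 8, 9, 10, 11}
A' ∩ B' = {2, 5, 6, 8, 9, 11} ✓

{2, 5, 6, 8, 9, 11}


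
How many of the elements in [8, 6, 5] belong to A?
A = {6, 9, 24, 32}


Set A = {6, 9, 24, 32}
Candidates: [8, 6, 5]
Check each candidate:
8 ∉ A, 6 ∈ A, 5 ∉ A
Count of candidates in A: 1

1


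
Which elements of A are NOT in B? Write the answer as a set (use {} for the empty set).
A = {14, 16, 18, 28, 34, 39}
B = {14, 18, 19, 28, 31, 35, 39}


Set A = {14, 16, 18, 28, 34, 39}
Set B = {14, 18, 19, 28, 31, 35, 39}
Check each element of A against B:
14 ∈ B, 16 ∉ B (include), 18 ∈ B, 28 ∈ B, 34 ∉ B (include), 39 ∈ B
Elements of A not in B: {16, 34}

{16, 34}


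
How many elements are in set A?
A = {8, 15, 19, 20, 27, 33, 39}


Set A = {8, 15, 19, 20, 27, 33, 39}
Listing elements: 8, 15, 19, 20, 27, 33, 39
Counting: 7 elements
|A| = 7

7


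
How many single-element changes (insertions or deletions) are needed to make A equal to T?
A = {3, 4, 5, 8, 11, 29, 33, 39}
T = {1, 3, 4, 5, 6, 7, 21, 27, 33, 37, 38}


Set A = {3, 4, 5, 8, 11, 29, 33, 39}
Set T = {1, 3, 4, 5, 6, 7, 21, 27, 33, 37, 38}
Elements to remove from A (in A, not in T): {8, 11, 29, 39} → 4 removals
Elements to add to A (in T, not in A): {1, 6, 7, 21, 27, 37, 38} → 7 additions
Total edits = 4 + 7 = 11

11


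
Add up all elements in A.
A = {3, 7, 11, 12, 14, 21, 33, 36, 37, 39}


Set A = {3, 7, 11, 12, 14, 21, 33, 36, 37, 39}
Sum = 3 + 7 + 11 + 12 + 14 + 21 + 33 + 36 + 37 + 39 = 213

213


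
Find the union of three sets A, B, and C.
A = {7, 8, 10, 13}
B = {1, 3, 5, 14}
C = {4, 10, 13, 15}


Set A = {7, 8, 10, 13}
Set B = {1, 3, 5, 14}
Set C = {4, 10, 13, 15}
First, A ∪ B = {1, 3, 5, 7, 8, 10, 13, 14}
Then, (A ∪ B) ∪ C = {1, 3, 4, 5, 7, 8, 10, 13, 14, 15}

{1, 3, 4, 5, 7, 8, 10, 13, 14, 15}


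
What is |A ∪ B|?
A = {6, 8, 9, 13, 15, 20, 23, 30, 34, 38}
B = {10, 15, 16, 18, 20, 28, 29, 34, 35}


Set A = {6, 8, 9, 13, 15, 20, 23, 30, 34, 38}, |A| = 10
Set B = {10, 15, 16, 18, 20, 28, 29, 34, 35}, |B| = 9
A ∩ B = {15, 20, 34}, |A ∩ B| = 3
|A ∪ B| = |A| + |B| - |A ∩ B| = 10 + 9 - 3 = 16

16


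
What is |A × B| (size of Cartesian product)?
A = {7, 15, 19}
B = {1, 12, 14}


Set A = {7, 15, 19} has 3 elements.
Set B = {1, 12, 14} has 3 elements.
|A × B| = |A| × |B| = 3 × 3 = 9

9


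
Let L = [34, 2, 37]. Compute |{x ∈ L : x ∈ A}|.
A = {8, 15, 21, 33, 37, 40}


Set A = {8, 15, 21, 33, 37, 40}
Candidates: [34, 2, 37]
Check each candidate:
34 ∉ A, 2 ∉ A, 37 ∈ A
Count of candidates in A: 1

1


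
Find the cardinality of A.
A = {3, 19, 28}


Set A = {3, 19, 28}
Listing elements: 3, 19, 28
Counting: 3 elements
|A| = 3

3


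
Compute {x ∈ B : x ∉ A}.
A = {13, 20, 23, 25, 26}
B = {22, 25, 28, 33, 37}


Set A = {13, 20, 23, 25, 26}
Set B = {22, 25, 28, 33, 37}
Check each element of B against A:
22 ∉ A (include), 25 ∈ A, 28 ∉ A (include), 33 ∉ A (include), 37 ∉ A (include)
Elements of B not in A: {22, 28, 33, 37}

{22, 28, 33, 37}


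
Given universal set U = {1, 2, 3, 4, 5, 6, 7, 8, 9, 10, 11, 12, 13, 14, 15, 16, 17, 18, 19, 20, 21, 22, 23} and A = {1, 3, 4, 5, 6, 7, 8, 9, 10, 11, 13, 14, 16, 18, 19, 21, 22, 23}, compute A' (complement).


Universal set U = {1, 2, 3, 4, 5, 6, 7, 8, 9, 10, 11, 12, 13, 14, 15, 16, 17, 18, 19, 20, 21, 22, 23}
Set A = {1, 3, 4, 5, 6, 7, 8, 9, 10, 11, 13, 14, 16, 18, 19, 21, 22, 23}
A' = U \ A = elements in U but not in A
Checking each element of U:
1 (in A, exclude), 2 (not in A, include), 3 (in A, exclude), 4 (in A, exclude), 5 (in A, exclude), 6 (in A, exclude), 7 (in A, exclude), 8 (in A, exclude), 9 (in A, exclude), 10 (in A, exclude), 11 (in A, exclude), 12 (not in A, include), 13 (in A, exclude), 14 (in A, exclude), 15 (not in A, include), 16 (in A, exclude), 17 (not in A, include), 18 (in A, exclude), 19 (in A, exclude), 20 (not in A, include), 21 (in A, exclude), 22 (in A, exclude), 23 (in A, exclude)
A' = {2, 12, 15, 17, 20}

{2, 12, 15, 17, 20}


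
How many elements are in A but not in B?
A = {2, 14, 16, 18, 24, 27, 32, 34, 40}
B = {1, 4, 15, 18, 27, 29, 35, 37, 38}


Set A = {2, 14, 16, 18, 24, 27, 32, 34, 40}
Set B = {1, 4, 15, 18, 27, 29, 35, 37, 38}
A \ B = {2, 14, 16, 24, 32, 34, 40}
|A \ B| = 7

7


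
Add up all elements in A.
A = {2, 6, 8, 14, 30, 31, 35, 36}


Set A = {2, 6, 8, 14, 30, 31, 35, 36}
Sum = 2 + 6 + 8 + 14 + 30 + 31 + 35 + 36 = 162

162


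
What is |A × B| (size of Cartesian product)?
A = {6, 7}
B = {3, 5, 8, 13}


Set A = {6, 7} has 2 elements.
Set B = {3, 5, 8, 13} has 4 elements.
|A × B| = |A| × |B| = 2 × 4 = 8

8


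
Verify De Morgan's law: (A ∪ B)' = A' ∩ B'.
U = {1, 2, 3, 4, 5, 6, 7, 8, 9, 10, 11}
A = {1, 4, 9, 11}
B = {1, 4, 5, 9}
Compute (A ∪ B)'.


U = {1, 2, 3, 4, 5, 6, 7, 8, 9, 10, 11}
A = {1, 4, 9, 11}, B = {1, 4, 5, 9}
A ∪ B = {1, 4, 5, 9, 11}
(A ∪ B)' = U \ (A ∪ B) = {2, 3, 6, 7, 8, 10}
Verification via A' ∩ B': A' = {2, 3, 5, 6, 7, 8, 10}, B' = {2, 3, 6, 7, 8, 10, 11}
A' ∩ B' = {2, 3, 6, 7, 8, 10} ✓

{2, 3, 6, 7, 8, 10}


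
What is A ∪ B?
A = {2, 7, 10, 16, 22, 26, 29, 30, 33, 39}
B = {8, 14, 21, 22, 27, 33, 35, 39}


Set A = {2, 7, 10, 16, 22, 26, 29, 30, 33, 39}
Set B = {8, 14, 21, 22, 27, 33, 35, 39}
A ∪ B includes all elements in either set.
Elements from A: {2, 7, 10, 16, 22, 26, 29, 30, 33, 39}
Elements from B not already included: {8, 14, 21, 27, 35}
A ∪ B = {2, 7, 8, 10, 14, 16, 21, 22, 26, 27, 29, 30, 33, 35, 39}

{2, 7, 8, 10, 14, 16, 21, 22, 26, 27, 29, 30, 33, 35, 39}


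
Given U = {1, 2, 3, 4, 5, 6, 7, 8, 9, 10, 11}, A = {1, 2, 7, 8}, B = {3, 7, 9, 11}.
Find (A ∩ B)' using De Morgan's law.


U = {1, 2, 3, 4, 5, 6, 7, 8, 9, 10, 11}
A = {1, 2, 7, 8}, B = {3, 7, 9, 11}
A ∩ B = {7}
(A ∩ B)' = U \ (A ∩ B) = {1, 2, 3, 4, 5, 6, 8, 9, 10, 11}
Verification via A' ∪ B': A' = {3, 4, 5, 6, 9, 10, 11}, B' = {1, 2, 4, 5, 6, 8, 10}
A' ∪ B' = {1, 2, 3, 4, 5, 6, 8, 9, 10, 11} ✓

{1, 2, 3, 4, 5, 6, 8, 9, 10, 11}


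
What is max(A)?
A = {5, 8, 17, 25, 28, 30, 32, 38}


Set A = {5, 8, 17, 25, 28, 30, 32, 38}
Elements in ascending order: 5, 8, 17, 25, 28, 30, 32, 38
The largest element is 38.

38


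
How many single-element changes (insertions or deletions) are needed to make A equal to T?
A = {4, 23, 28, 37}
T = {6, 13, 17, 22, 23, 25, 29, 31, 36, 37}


Set A = {4, 23, 28, 37}
Set T = {6, 13, 17, 22, 23, 25, 29, 31, 36, 37}
Elements to remove from A (in A, not in T): {4, 28} → 2 removals
Elements to add to A (in T, not in A): {6, 13, 17, 22, 25, 29, 31, 36} → 8 additions
Total edits = 2 + 8 = 10

10


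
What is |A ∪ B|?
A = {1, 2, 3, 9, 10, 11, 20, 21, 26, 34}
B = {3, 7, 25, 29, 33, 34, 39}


Set A = {1, 2, 3, 9, 10, 11, 20, 21, 26, 34}, |A| = 10
Set B = {3, 7, 25, 29, 33, 34, 39}, |B| = 7
A ∩ B = {3, 34}, |A ∩ B| = 2
|A ∪ B| = |A| + |B| - |A ∩ B| = 10 + 7 - 2 = 15

15


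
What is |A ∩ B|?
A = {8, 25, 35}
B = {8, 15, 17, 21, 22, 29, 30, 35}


Set A = {8, 25, 35}
Set B = {8, 15, 17, 21, 22, 29, 30, 35}
A ∩ B = {8, 35}
|A ∩ B| = 2

2


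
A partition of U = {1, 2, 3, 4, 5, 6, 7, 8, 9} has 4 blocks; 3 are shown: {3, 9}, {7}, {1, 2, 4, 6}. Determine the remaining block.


U = {1, 2, 3, 4, 5, 6, 7, 8, 9}
Shown blocks: {3, 9}, {7}, {1, 2, 4, 6}
A partition's blocks are pairwise disjoint and cover U, so the missing block = U \ (union of shown blocks).
Union of shown blocks: {1, 2, 3, 4, 6, 7, 9}
Missing block = U \ (union) = {5, 8}

{5, 8}


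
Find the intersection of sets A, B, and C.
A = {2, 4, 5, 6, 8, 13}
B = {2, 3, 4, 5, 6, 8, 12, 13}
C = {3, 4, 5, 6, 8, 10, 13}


Set A = {2, 4, 5, 6, 8, 13}
Set B = {2, 3, 4, 5, 6, 8, 12, 13}
Set C = {3, 4, 5, 6, 8, 10, 13}
First, A ∩ B = {2, 4, 5, 6, 8, 13}
Then, (A ∩ B) ∩ C = {4, 5, 6, 8, 13}

{4, 5, 6, 8, 13}


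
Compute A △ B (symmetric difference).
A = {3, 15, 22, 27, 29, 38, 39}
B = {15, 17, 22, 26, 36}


Set A = {3, 15, 22, 27, 29, 38, 39}
Set B = {15, 17, 22, 26, 36}
A △ B = (A \ B) ∪ (B \ A)
Elements in A but not B: {3, 27, 29, 38, 39}
Elements in B but not A: {17, 26, 36}
A △ B = {3, 17, 26, 27, 29, 36, 38, 39}

{3, 17, 26, 27, 29, 36, 38, 39}


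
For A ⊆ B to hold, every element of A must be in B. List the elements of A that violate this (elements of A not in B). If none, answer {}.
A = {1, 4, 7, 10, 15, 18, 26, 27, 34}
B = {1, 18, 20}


Set A = {1, 4, 7, 10, 15, 18, 26, 27, 34}
Set B = {1, 18, 20}
Check each element of A against B:
1 ∈ B, 4 ∉ B (include), 7 ∉ B (include), 10 ∉ B (include), 15 ∉ B (include), 18 ∈ B, 26 ∉ B (include), 27 ∉ B (include), 34 ∉ B (include)
Elements of A not in B: {4, 7, 10, 15, 26, 27, 34}

{4, 7, 10, 15, 26, 27, 34}


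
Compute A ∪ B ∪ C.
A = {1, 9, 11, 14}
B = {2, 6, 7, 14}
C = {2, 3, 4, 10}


Set A = {1, 9, 11, 14}
Set B = {2, 6, 7, 14}
Set C = {2, 3, 4, 10}
First, A ∪ B = {1, 2, 6, 7, 9, 11, 14}
Then, (A ∪ B) ∪ C = {1, 2, 3, 4, 6, 7, 9, 10, 11, 14}

{1, 2, 3, 4, 6, 7, 9, 10, 11, 14}


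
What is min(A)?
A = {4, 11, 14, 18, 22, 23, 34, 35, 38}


Set A = {4, 11, 14, 18, 22, 23, 34, 35, 38}
Elements in ascending order: 4, 11, 14, 18, 22, 23, 34, 35, 38
The smallest element is 4.

4


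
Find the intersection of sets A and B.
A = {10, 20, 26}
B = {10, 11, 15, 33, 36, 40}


Set A = {10, 20, 26}
Set B = {10, 11, 15, 33, 36, 40}
A ∩ B includes only elements in both sets.
Check each element of A against B:
10 ✓, 20 ✗, 26 ✗
A ∩ B = {10}

{10}


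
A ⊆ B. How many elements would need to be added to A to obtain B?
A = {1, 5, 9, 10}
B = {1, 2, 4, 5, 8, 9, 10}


Set A = {1, 5, 9, 10}, |A| = 4
Set B = {1, 2, 4, 5, 8, 9, 10}, |B| = 7
Since A ⊆ B: B \ A = {2, 4, 8}
|B| - |A| = 7 - 4 = 3

3


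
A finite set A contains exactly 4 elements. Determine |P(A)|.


The set has 4 elements.
The power set contains all possible subsets.
|P(A)| = 2^|A| = 2^4 = 16

16


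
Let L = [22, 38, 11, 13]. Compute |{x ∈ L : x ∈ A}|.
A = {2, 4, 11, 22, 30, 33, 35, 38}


Set A = {2, 4, 11, 22, 30, 33, 35, 38}
Candidates: [22, 38, 11, 13]
Check each candidate:
22 ∈ A, 38 ∈ A, 11 ∈ A, 13 ∉ A
Count of candidates in A: 3

3


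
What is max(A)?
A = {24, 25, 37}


Set A = {24, 25, 37}
Elements in ascending order: 24, 25, 37
The largest element is 37.

37


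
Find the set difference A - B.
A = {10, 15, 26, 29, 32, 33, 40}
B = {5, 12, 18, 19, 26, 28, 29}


Set A = {10, 15, 26, 29, 32, 33, 40}
Set B = {5, 12, 18, 19, 26, 28, 29}
A \ B includes elements in A that are not in B.
Check each element of A:
10 (not in B, keep), 15 (not in B, keep), 26 (in B, remove), 29 (in B, remove), 32 (not in B, keep), 33 (not in B, keep), 40 (not in B, keep)
A \ B = {10, 15, 32, 33, 40}

{10, 15, 32, 33, 40}


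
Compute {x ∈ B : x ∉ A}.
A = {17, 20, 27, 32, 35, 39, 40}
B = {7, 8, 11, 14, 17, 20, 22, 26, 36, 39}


Set A = {17, 20, 27, 32, 35, 39, 40}
Set B = {7, 8, 11, 14, 17, 20, 22, 26, 36, 39}
Check each element of B against A:
7 ∉ A (include), 8 ∉ A (include), 11 ∉ A (include), 14 ∉ A (include), 17 ∈ A, 20 ∈ A, 22 ∉ A (include), 26 ∉ A (include), 36 ∉ A (include), 39 ∈ A
Elements of B not in A: {7, 8, 11, 14, 22, 26, 36}

{7, 8, 11, 14, 22, 26, 36}


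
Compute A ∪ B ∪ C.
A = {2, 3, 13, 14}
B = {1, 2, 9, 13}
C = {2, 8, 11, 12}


Set A = {2, 3, 13, 14}
Set B = {1, 2, 9, 13}
Set C = {2, 8, 11, 12}
First, A ∪ B = {1, 2, 3, 9, 13, 14}
Then, (A ∪ B) ∪ C = {1, 2, 3, 8, 9, 11, 12, 13, 14}

{1, 2, 3, 8, 9, 11, 12, 13, 14}


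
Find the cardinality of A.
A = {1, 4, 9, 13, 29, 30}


Set A = {1, 4, 9, 13, 29, 30}
Listing elements: 1, 4, 9, 13, 29, 30
Counting: 6 elements
|A| = 6

6


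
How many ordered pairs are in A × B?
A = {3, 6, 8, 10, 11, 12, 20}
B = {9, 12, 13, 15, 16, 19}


Set A = {3, 6, 8, 10, 11, 12, 20} has 7 elements.
Set B = {9, 12, 13, 15, 16, 19} has 6 elements.
|A × B| = |A| × |B| = 7 × 6 = 42

42


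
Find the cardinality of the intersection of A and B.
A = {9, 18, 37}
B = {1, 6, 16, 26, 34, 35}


Set A = {9, 18, 37}
Set B = {1, 6, 16, 26, 34, 35}
A ∩ B = {}
|A ∩ B| = 0

0


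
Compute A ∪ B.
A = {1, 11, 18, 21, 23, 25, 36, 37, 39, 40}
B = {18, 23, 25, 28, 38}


Set A = {1, 11, 18, 21, 23, 25, 36, 37, 39, 40}
Set B = {18, 23, 25, 28, 38}
A ∪ B includes all elements in either set.
Elements from A: {1, 11, 18, 21, 23, 25, 36, 37, 39, 40}
Elements from B not already included: {28, 38}
A ∪ B = {1, 11, 18, 21, 23, 25, 28, 36, 37, 38, 39, 40}

{1, 11, 18, 21, 23, 25, 28, 36, 37, 38, 39, 40}


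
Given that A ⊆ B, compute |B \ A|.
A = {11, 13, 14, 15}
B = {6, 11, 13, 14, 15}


Set A = {11, 13, 14, 15}, |A| = 4
Set B = {6, 11, 13, 14, 15}, |B| = 5
Since A ⊆ B: B \ A = {6}
|B| - |A| = 5 - 4 = 1

1


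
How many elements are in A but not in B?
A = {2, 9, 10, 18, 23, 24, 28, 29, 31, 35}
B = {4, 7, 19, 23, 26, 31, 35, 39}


Set A = {2, 9, 10, 18, 23, 24, 28, 29, 31, 35}
Set B = {4, 7, 19, 23, 26, 31, 35, 39}
A \ B = {2, 9, 10, 18, 24, 28, 29}
|A \ B| = 7

7


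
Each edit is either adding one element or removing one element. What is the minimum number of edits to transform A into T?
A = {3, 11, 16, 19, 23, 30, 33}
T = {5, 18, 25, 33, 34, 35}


Set A = {3, 11, 16, 19, 23, 30, 33}
Set T = {5, 18, 25, 33, 34, 35}
Elements to remove from A (in A, not in T): {3, 11, 16, 19, 23, 30} → 6 removals
Elements to add to A (in T, not in A): {5, 18, 25, 34, 35} → 5 additions
Total edits = 6 + 5 = 11

11


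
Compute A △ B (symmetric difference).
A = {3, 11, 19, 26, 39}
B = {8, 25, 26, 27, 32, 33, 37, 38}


Set A = {3, 11, 19, 26, 39}
Set B = {8, 25, 26, 27, 32, 33, 37, 38}
A △ B = (A \ B) ∪ (B \ A)
Elements in A but not B: {3, 11, 19, 39}
Elements in B but not A: {8, 25, 27, 32, 33, 37, 38}
A △ B = {3, 8, 11, 19, 25, 27, 32, 33, 37, 38, 39}

{3, 8, 11, 19, 25, 27, 32, 33, 37, 38, 39}


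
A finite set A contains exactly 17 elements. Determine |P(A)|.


The set has 17 elements.
The power set contains all possible subsets.
|P(A)| = 2^|A| = 2^17 = 131072

131072


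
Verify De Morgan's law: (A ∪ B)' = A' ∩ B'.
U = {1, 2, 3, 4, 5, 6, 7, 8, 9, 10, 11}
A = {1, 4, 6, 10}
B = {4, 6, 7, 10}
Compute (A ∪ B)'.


U = {1, 2, 3, 4, 5, 6, 7, 8, 9, 10, 11}
A = {1, 4, 6, 10}, B = {4, 6, 7, 10}
A ∪ B = {1, 4, 6, 7, 10}
(A ∪ B)' = U \ (A ∪ B) = {2, 3, 5, 8, 9, 11}
Verification via A' ∩ B': A' = {2, 3, 5, 7, 8, 9, 11}, B' = {1, 2, 3, 5, 8, 9, 11}
A' ∩ B' = {2, 3, 5, 8, 9, 11} ✓

{2, 3, 5, 8, 9, 11}


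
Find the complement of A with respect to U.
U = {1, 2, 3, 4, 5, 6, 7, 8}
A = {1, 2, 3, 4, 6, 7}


Universal set U = {1, 2, 3, 4, 5, 6, 7, 8}
Set A = {1, 2, 3, 4, 6, 7}
A' = U \ A = elements in U but not in A
Checking each element of U:
1 (in A, exclude), 2 (in A, exclude), 3 (in A, exclude), 4 (in A, exclude), 5 (not in A, include), 6 (in A, exclude), 7 (in A, exclude), 8 (not in A, include)
A' = {5, 8}

{5, 8}


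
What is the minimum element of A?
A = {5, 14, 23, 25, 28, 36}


Set A = {5, 14, 23, 25, 28, 36}
Elements in ascending order: 5, 14, 23, 25, 28, 36
The smallest element is 5.

5


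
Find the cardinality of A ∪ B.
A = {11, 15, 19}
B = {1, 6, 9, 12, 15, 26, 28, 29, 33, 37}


Set A = {11, 15, 19}, |A| = 3
Set B = {1, 6, 9, 12, 15, 26, 28, 29, 33, 37}, |B| = 10
A ∩ B = {15}, |A ∩ B| = 1
|A ∪ B| = |A| + |B| - |A ∩ B| = 3 + 10 - 1 = 12

12


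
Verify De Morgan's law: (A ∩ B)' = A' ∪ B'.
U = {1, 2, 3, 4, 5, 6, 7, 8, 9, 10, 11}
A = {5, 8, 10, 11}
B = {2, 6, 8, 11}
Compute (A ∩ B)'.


U = {1, 2, 3, 4, 5, 6, 7, 8, 9, 10, 11}
A = {5, 8, 10, 11}, B = {2, 6, 8, 11}
A ∩ B = {8, 11}
(A ∩ B)' = U \ (A ∩ B) = {1, 2, 3, 4, 5, 6, 7, 9, 10}
Verification via A' ∪ B': A' = {1, 2, 3, 4, 6, 7, 9}, B' = {1, 3, 4, 5, 7, 9, 10}
A' ∪ B' = {1, 2, 3, 4, 5, 6, 7, 9, 10} ✓

{1, 2, 3, 4, 5, 6, 7, 9, 10}


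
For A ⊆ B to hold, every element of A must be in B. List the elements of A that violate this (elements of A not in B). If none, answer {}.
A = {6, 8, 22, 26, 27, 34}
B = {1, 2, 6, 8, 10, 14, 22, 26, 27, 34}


Set A = {6, 8, 22, 26, 27, 34}
Set B = {1, 2, 6, 8, 10, 14, 22, 26, 27, 34}
Check each element of A against B:
6 ∈ B, 8 ∈ B, 22 ∈ B, 26 ∈ B, 27 ∈ B, 34 ∈ B
Elements of A not in B: {}

{}


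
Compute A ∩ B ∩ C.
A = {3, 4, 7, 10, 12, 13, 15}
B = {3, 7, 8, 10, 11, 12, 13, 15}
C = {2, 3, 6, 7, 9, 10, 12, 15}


Set A = {3, 4, 7, 10, 12, 13, 15}
Set B = {3, 7, 8, 10, 11, 12, 13, 15}
Set C = {2, 3, 6, 7, 9, 10, 12, 15}
First, A ∩ B = {3, 7, 10, 12, 13, 15}
Then, (A ∩ B) ∩ C = {3, 7, 10, 12, 15}

{3, 7, 10, 12, 15}


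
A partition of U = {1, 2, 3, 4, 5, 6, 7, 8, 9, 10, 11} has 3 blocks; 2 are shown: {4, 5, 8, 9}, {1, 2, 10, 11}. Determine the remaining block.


U = {1, 2, 3, 4, 5, 6, 7, 8, 9, 10, 11}
Shown blocks: {4, 5, 8, 9}, {1, 2, 10, 11}
A partition's blocks are pairwise disjoint and cover U, so the missing block = U \ (union of shown blocks).
Union of shown blocks: {1, 2, 4, 5, 8, 9, 10, 11}
Missing block = U \ (union) = {3, 6, 7}

{3, 6, 7}


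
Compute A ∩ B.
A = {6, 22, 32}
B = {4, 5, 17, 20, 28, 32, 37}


Set A = {6, 22, 32}
Set B = {4, 5, 17, 20, 28, 32, 37}
A ∩ B includes only elements in both sets.
Check each element of A against B:
6 ✗, 22 ✗, 32 ✓
A ∩ B = {32}

{32}


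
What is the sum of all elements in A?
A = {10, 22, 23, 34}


Set A = {10, 22, 23, 34}
Sum = 10 + 22 + 23 + 34 = 89

89


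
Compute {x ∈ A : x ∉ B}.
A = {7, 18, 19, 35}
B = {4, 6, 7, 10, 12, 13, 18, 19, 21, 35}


Set A = {7, 18, 19, 35}
Set B = {4, 6, 7, 10, 12, 13, 18, 19, 21, 35}
Check each element of A against B:
7 ∈ B, 18 ∈ B, 19 ∈ B, 35 ∈ B
Elements of A not in B: {}

{}


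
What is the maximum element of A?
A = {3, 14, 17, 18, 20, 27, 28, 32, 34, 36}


Set A = {3, 14, 17, 18, 20, 27, 28, 32, 34, 36}
Elements in ascending order: 3, 14, 17, 18, 20, 27, 28, 32, 34, 36
The largest element is 36.

36


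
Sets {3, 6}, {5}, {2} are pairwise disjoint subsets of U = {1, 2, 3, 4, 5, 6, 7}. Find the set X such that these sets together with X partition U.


U = {1, 2, 3, 4, 5, 6, 7}
Shown blocks: {3, 6}, {5}, {2}
A partition's blocks are pairwise disjoint and cover U, so the missing block = U \ (union of shown blocks).
Union of shown blocks: {2, 3, 5, 6}
Missing block = U \ (union) = {1, 4, 7}

{1, 4, 7}


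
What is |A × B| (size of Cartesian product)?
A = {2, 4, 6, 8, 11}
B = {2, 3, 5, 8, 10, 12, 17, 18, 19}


Set A = {2, 4, 6, 8, 11} has 5 elements.
Set B = {2, 3, 5, 8, 10, 12, 17, 18, 19} has 9 elements.
|A × B| = |A| × |B| = 5 × 9 = 45

45


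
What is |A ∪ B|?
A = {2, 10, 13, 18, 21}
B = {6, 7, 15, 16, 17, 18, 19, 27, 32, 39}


Set A = {2, 10, 13, 18, 21}, |A| = 5
Set B = {6, 7, 15, 16, 17, 18, 19, 27, 32, 39}, |B| = 10
A ∩ B = {18}, |A ∩ B| = 1
|A ∪ B| = |A| + |B| - |A ∩ B| = 5 + 10 - 1 = 14

14


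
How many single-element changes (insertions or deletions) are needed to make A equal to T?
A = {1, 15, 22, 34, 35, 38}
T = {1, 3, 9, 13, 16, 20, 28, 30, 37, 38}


Set A = {1, 15, 22, 34, 35, 38}
Set T = {1, 3, 9, 13, 16, 20, 28, 30, 37, 38}
Elements to remove from A (in A, not in T): {15, 22, 34, 35} → 4 removals
Elements to add to A (in T, not in A): {3, 9, 13, 16, 20, 28, 30, 37} → 8 additions
Total edits = 4 + 8 = 12

12


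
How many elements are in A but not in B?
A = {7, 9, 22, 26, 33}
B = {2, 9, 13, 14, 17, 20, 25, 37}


Set A = {7, 9, 22, 26, 33}
Set B = {2, 9, 13, 14, 17, 20, 25, 37}
A \ B = {7, 22, 26, 33}
|A \ B| = 4

4


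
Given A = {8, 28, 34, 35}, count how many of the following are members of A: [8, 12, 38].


Set A = {8, 28, 34, 35}
Candidates: [8, 12, 38]
Check each candidate:
8 ∈ A, 12 ∉ A, 38 ∉ A
Count of candidates in A: 1

1


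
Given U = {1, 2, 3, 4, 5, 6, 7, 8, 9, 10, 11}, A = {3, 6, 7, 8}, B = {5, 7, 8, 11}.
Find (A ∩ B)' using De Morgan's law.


U = {1, 2, 3, 4, 5, 6, 7, 8, 9, 10, 11}
A = {3, 6, 7, 8}, B = {5, 7, 8, 11}
A ∩ B = {7, 8}
(A ∩ B)' = U \ (A ∩ B) = {1, 2, 3, 4, 5, 6, 9, 10, 11}
Verification via A' ∪ B': A' = {1, 2, 4, 5, 9, 10, 11}, B' = {1, 2, 3, 4, 6, 9, 10}
A' ∪ B' = {1, 2, 3, 4, 5, 6, 9, 10, 11} ✓

{1, 2, 3, 4, 5, 6, 9, 10, 11}


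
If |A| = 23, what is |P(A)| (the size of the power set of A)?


The set has 23 elements.
The power set contains all possible subsets.
|P(A)| = 2^|A| = 2^23 = 8388608

8388608


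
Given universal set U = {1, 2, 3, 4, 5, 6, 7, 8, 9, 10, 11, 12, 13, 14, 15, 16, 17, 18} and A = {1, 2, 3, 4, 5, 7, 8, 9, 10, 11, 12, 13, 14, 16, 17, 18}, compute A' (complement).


Universal set U = {1, 2, 3, 4, 5, 6, 7, 8, 9, 10, 11, 12, 13, 14, 15, 16, 17, 18}
Set A = {1, 2, 3, 4, 5, 7, 8, 9, 10, 11, 12, 13, 14, 16, 17, 18}
A' = U \ A = elements in U but not in A
Checking each element of U:
1 (in A, exclude), 2 (in A, exclude), 3 (in A, exclude), 4 (in A, exclude), 5 (in A, exclude), 6 (not in A, include), 7 (in A, exclude), 8 (in A, exclude), 9 (in A, exclude), 10 (in A, exclude), 11 (in A, exclude), 12 (in A, exclude), 13 (in A, exclude), 14 (in A, exclude), 15 (not in A, include), 16 (in A, exclude), 17 (in A, exclude), 18 (in A, exclude)
A' = {6, 15}

{6, 15}


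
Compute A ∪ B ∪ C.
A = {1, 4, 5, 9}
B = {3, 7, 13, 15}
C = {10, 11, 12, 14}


Set A = {1, 4, 5, 9}
Set B = {3, 7, 13, 15}
Set C = {10, 11, 12, 14}
First, A ∪ B = {1, 3, 4, 5, 7, 9, 13, 15}
Then, (A ∪ B) ∪ C = {1, 3, 4, 5, 7, 9, 10, 11, 12, 13, 14, 15}

{1, 3, 4, 5, 7, 9, 10, 11, 12, 13, 14, 15}


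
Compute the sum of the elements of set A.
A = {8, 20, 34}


Set A = {8, 20, 34}
Sum = 8 + 20 + 34 = 62

62


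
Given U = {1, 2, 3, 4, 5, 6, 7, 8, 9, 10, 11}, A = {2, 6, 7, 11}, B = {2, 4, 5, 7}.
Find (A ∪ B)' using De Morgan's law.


U = {1, 2, 3, 4, 5, 6, 7, 8, 9, 10, 11}
A = {2, 6, 7, 11}, B = {2, 4, 5, 7}
A ∪ B = {2, 4, 5, 6, 7, 11}
(A ∪ B)' = U \ (A ∪ B) = {1, 3, 8, 9, 10}
Verification via A' ∩ B': A' = {1, 3, 4, 5, 8, 9, 10}, B' = {1, 3, 6, 8, 9, 10, 11}
A' ∩ B' = {1, 3, 8, 9, 10} ✓

{1, 3, 8, 9, 10}


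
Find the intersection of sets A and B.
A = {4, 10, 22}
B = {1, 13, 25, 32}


Set A = {4, 10, 22}
Set B = {1, 13, 25, 32}
A ∩ B includes only elements in both sets.
Check each element of A against B:
4 ✗, 10 ✗, 22 ✗
A ∩ B = {}

{}


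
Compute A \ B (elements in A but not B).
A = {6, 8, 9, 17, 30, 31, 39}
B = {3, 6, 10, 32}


Set A = {6, 8, 9, 17, 30, 31, 39}
Set B = {3, 6, 10, 32}
A \ B includes elements in A that are not in B.
Check each element of A:
6 (in B, remove), 8 (not in B, keep), 9 (not in B, keep), 17 (not in B, keep), 30 (not in B, keep), 31 (not in B, keep), 39 (not in B, keep)
A \ B = {8, 9, 17, 30, 31, 39}

{8, 9, 17, 30, 31, 39}


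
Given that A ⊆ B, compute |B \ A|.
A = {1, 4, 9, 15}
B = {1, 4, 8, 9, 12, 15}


Set A = {1, 4, 9, 15}, |A| = 4
Set B = {1, 4, 8, 9, 12, 15}, |B| = 6
Since A ⊆ B: B \ A = {8, 12}
|B| - |A| = 6 - 4 = 2

2


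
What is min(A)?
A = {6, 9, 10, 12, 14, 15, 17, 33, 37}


Set A = {6, 9, 10, 12, 14, 15, 17, 33, 37}
Elements in ascending order: 6, 9, 10, 12, 14, 15, 17, 33, 37
The smallest element is 6.

6


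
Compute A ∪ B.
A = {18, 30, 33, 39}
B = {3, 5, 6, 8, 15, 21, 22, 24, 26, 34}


Set A = {18, 30, 33, 39}
Set B = {3, 5, 6, 8, 15, 21, 22, 24, 26, 34}
A ∪ B includes all elements in either set.
Elements from A: {18, 30, 33, 39}
Elements from B not already included: {3, 5, 6, 8, 15, 21, 22, 24, 26, 34}
A ∪ B = {3, 5, 6, 8, 15, 18, 21, 22, 24, 26, 30, 33, 34, 39}

{3, 5, 6, 8, 15, 18, 21, 22, 24, 26, 30, 33, 34, 39}


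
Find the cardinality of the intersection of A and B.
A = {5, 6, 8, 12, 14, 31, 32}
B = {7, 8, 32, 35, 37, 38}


Set A = {5, 6, 8, 12, 14, 31, 32}
Set B = {7, 8, 32, 35, 37, 38}
A ∩ B = {8, 32}
|A ∩ B| = 2

2


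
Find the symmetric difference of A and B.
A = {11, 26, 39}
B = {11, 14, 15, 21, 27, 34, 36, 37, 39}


Set A = {11, 26, 39}
Set B = {11, 14, 15, 21, 27, 34, 36, 37, 39}
A △ B = (A \ B) ∪ (B \ A)
Elements in A but not B: {26}
Elements in B but not A: {14, 15, 21, 27, 34, 36, 37}
A △ B = {14, 15, 21, 26, 27, 34, 36, 37}

{14, 15, 21, 26, 27, 34, 36, 37}


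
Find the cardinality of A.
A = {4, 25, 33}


Set A = {4, 25, 33}
Listing elements: 4, 25, 33
Counting: 3 elements
|A| = 3

3


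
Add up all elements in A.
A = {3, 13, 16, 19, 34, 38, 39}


Set A = {3, 13, 16, 19, 34, 38, 39}
Sum = 3 + 13 + 16 + 19 + 34 + 38 + 39 = 162

162


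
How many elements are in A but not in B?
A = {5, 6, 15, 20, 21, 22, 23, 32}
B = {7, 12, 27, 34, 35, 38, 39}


Set A = {5, 6, 15, 20, 21, 22, 23, 32}
Set B = {7, 12, 27, 34, 35, 38, 39}
A \ B = {5, 6, 15, 20, 21, 22, 23, 32}
|A \ B| = 8

8


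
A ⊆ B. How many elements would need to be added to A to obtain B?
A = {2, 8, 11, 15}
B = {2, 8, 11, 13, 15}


Set A = {2, 8, 11, 15}, |A| = 4
Set B = {2, 8, 11, 13, 15}, |B| = 5
Since A ⊆ B: B \ A = {13}
|B| - |A| = 5 - 4 = 1

1


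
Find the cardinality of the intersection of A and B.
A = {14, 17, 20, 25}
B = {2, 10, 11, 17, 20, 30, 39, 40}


Set A = {14, 17, 20, 25}
Set B = {2, 10, 11, 17, 20, 30, 39, 40}
A ∩ B = {17, 20}
|A ∩ B| = 2

2


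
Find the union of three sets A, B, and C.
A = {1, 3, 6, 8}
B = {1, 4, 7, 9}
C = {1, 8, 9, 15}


Set A = {1, 3, 6, 8}
Set B = {1, 4, 7, 9}
Set C = {1, 8, 9, 15}
First, A ∪ B = {1, 3, 4, 6, 7, 8, 9}
Then, (A ∪ B) ∪ C = {1, 3, 4, 6, 7, 8, 9, 15}

{1, 3, 4, 6, 7, 8, 9, 15}


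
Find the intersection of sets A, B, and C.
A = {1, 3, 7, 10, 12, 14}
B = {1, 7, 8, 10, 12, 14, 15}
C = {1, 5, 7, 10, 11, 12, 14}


Set A = {1, 3, 7, 10, 12, 14}
Set B = {1, 7, 8, 10, 12, 14, 15}
Set C = {1, 5, 7, 10, 11, 12, 14}
First, A ∩ B = {1, 7, 10, 12, 14}
Then, (A ∩ B) ∩ C = {1, 7, 10, 12, 14}

{1, 7, 10, 12, 14}


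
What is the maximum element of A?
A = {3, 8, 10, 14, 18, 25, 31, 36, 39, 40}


Set A = {3, 8, 10, 14, 18, 25, 31, 36, 39, 40}
Elements in ascending order: 3, 8, 10, 14, 18, 25, 31, 36, 39, 40
The largest element is 40.

40


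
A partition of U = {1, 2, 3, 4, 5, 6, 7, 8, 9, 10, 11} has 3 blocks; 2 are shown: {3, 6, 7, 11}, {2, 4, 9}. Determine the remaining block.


U = {1, 2, 3, 4, 5, 6, 7, 8, 9, 10, 11}
Shown blocks: {3, 6, 7, 11}, {2, 4, 9}
A partition's blocks are pairwise disjoint and cover U, so the missing block = U \ (union of shown blocks).
Union of shown blocks: {2, 3, 4, 6, 7, 9, 11}
Missing block = U \ (union) = {1, 5, 8, 10}

{1, 5, 8, 10}


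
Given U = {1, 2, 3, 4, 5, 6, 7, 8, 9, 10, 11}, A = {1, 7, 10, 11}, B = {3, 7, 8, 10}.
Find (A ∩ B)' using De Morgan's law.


U = {1, 2, 3, 4, 5, 6, 7, 8, 9, 10, 11}
A = {1, 7, 10, 11}, B = {3, 7, 8, 10}
A ∩ B = {7, 10}
(A ∩ B)' = U \ (A ∩ B) = {1, 2, 3, 4, 5, 6, 8, 9, 11}
Verification via A' ∪ B': A' = {2, 3, 4, 5, 6, 8, 9}, B' = {1, 2, 4, 5, 6, 9, 11}
A' ∪ B' = {1, 2, 3, 4, 5, 6, 8, 9, 11} ✓

{1, 2, 3, 4, 5, 6, 8, 9, 11}


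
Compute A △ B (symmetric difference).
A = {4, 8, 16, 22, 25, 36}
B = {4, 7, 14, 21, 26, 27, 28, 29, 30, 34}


Set A = {4, 8, 16, 22, 25, 36}
Set B = {4, 7, 14, 21, 26, 27, 28, 29, 30, 34}
A △ B = (A \ B) ∪ (B \ A)
Elements in A but not B: {8, 16, 22, 25, 36}
Elements in B but not A: {7, 14, 21, 26, 27, 28, 29, 30, 34}
A △ B = {7, 8, 14, 16, 21, 22, 25, 26, 27, 28, 29, 30, 34, 36}

{7, 8, 14, 16, 21, 22, 25, 26, 27, 28, 29, 30, 34, 36}


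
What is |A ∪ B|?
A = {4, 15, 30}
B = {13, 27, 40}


Set A = {4, 15, 30}, |A| = 3
Set B = {13, 27, 40}, |B| = 3
A ∩ B = {}, |A ∩ B| = 0
|A ∪ B| = |A| + |B| - |A ∩ B| = 3 + 3 - 0 = 6

6


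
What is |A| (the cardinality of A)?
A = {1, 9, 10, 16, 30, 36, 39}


Set A = {1, 9, 10, 16, 30, 36, 39}
Listing elements: 1, 9, 10, 16, 30, 36, 39
Counting: 7 elements
|A| = 7

7


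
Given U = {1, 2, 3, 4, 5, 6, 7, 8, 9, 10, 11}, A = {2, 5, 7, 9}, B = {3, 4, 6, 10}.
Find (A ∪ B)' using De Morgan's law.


U = {1, 2, 3, 4, 5, 6, 7, 8, 9, 10, 11}
A = {2, 5, 7, 9}, B = {3, 4, 6, 10}
A ∪ B = {2, 3, 4, 5, 6, 7, 9, 10}
(A ∪ B)' = U \ (A ∪ B) = {1, 8, 11}
Verification via A' ∩ B': A' = {1, 3, 4, 6, 8, 10, 11}, B' = {1, 2, 5, 7, 8, 9, 11}
A' ∩ B' = {1, 8, 11} ✓

{1, 8, 11}


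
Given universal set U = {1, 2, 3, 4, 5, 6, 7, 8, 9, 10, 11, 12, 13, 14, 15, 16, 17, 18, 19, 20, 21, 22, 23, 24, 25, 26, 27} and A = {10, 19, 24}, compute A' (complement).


Universal set U = {1, 2, 3, 4, 5, 6, 7, 8, 9, 10, 11, 12, 13, 14, 15, 16, 17, 18, 19, 20, 21, 22, 23, 24, 25, 26, 27}
Set A = {10, 19, 24}
A' = U \ A = elements in U but not in A
Checking each element of U:
1 (not in A, include), 2 (not in A, include), 3 (not in A, include), 4 (not in A, include), 5 (not in A, include), 6 (not in A, include), 7 (not in A, include), 8 (not in A, include), 9 (not in A, include), 10 (in A, exclude), 11 (not in A, include), 12 (not in A, include), 13 (not in A, include), 14 (not in A, include), 15 (not in A, include), 16 (not in A, include), 17 (not in A, include), 18 (not in A, include), 19 (in A, exclude), 20 (not in A, include), 21 (not in A, include), 22 (not in A, include), 23 (not in A, include), 24 (in A, exclude), 25 (not in A, include), 26 (not in A, include), 27 (not in A, include)
A' = {1, 2, 3, 4, 5, 6, 7, 8, 9, 11, 12, 13, 14, 15, 16, 17, 18, 20, 21, 22, 23, 25, 26, 27}

{1, 2, 3, 4, 5, 6, 7, 8, 9, 11, 12, 13, 14, 15, 16, 17, 18, 20, 21, 22, 23, 25, 26, 27}


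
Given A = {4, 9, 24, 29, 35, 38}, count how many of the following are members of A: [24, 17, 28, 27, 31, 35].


Set A = {4, 9, 24, 29, 35, 38}
Candidates: [24, 17, 28, 27, 31, 35]
Check each candidate:
24 ∈ A, 17 ∉ A, 28 ∉ A, 27 ∉ A, 31 ∉ A, 35 ∈ A
Count of candidates in A: 2

2


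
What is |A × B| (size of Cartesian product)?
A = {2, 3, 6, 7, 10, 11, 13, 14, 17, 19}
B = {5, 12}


Set A = {2, 3, 6, 7, 10, 11, 13, 14, 17, 19} has 10 elements.
Set B = {5, 12} has 2 elements.
|A × B| = |A| × |B| = 10 × 2 = 20

20


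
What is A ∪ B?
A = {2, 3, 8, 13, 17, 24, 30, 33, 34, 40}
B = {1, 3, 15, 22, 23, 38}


Set A = {2, 3, 8, 13, 17, 24, 30, 33, 34, 40}
Set B = {1, 3, 15, 22, 23, 38}
A ∪ B includes all elements in either set.
Elements from A: {2, 3, 8, 13, 17, 24, 30, 33, 34, 40}
Elements from B not already included: {1, 15, 22, 23, 38}
A ∪ B = {1, 2, 3, 8, 13, 15, 17, 22, 23, 24, 30, 33, 34, 38, 40}

{1, 2, 3, 8, 13, 15, 17, 22, 23, 24, 30, 33, 34, 38, 40}


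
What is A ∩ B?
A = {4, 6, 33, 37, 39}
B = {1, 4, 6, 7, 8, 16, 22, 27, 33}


Set A = {4, 6, 33, 37, 39}
Set B = {1, 4, 6, 7, 8, 16, 22, 27, 33}
A ∩ B includes only elements in both sets.
Check each element of A against B:
4 ✓, 6 ✓, 33 ✓, 37 ✗, 39 ✗
A ∩ B = {4, 6, 33}

{4, 6, 33}


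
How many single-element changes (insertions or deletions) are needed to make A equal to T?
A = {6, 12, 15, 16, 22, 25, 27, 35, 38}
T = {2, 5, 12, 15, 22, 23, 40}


Set A = {6, 12, 15, 16, 22, 25, 27, 35, 38}
Set T = {2, 5, 12, 15, 22, 23, 40}
Elements to remove from A (in A, not in T): {6, 16, 25, 27, 35, 38} → 6 removals
Elements to add to A (in T, not in A): {2, 5, 23, 40} → 4 additions
Total edits = 6 + 4 = 10

10


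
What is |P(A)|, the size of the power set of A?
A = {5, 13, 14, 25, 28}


Set A = {5, 13, 14, 25, 28}
|A| = 5
The power set P(A) contains all subsets of A.
|P(A)| = 2^|A| = 2^5 = 32

32


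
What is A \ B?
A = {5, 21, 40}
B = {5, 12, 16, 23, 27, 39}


Set A = {5, 21, 40}
Set B = {5, 12, 16, 23, 27, 39}
A \ B includes elements in A that are not in B.
Check each element of A:
5 (in B, remove), 21 (not in B, keep), 40 (not in B, keep)
A \ B = {21, 40}

{21, 40}


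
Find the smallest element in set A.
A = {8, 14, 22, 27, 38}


Set A = {8, 14, 22, 27, 38}
Elements in ascending order: 8, 14, 22, 27, 38
The smallest element is 8.

8


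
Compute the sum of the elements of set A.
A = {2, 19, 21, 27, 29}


Set A = {2, 19, 21, 27, 29}
Sum = 2 + 19 + 21 + 27 + 29 = 98

98


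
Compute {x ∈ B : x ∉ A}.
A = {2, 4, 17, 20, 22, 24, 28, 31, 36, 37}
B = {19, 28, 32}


Set A = {2, 4, 17, 20, 22, 24, 28, 31, 36, 37}
Set B = {19, 28, 32}
Check each element of B against A:
19 ∉ A (include), 28 ∈ A, 32 ∉ A (include)
Elements of B not in A: {19, 32}

{19, 32}


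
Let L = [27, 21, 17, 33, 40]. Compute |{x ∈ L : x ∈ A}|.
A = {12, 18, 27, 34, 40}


Set A = {12, 18, 27, 34, 40}
Candidates: [27, 21, 17, 33, 40]
Check each candidate:
27 ∈ A, 21 ∉ A, 17 ∉ A, 33 ∉ A, 40 ∈ A
Count of candidates in A: 2

2


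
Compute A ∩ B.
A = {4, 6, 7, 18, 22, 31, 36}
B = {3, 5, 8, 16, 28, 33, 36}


Set A = {4, 6, 7, 18, 22, 31, 36}
Set B = {3, 5, 8, 16, 28, 33, 36}
A ∩ B includes only elements in both sets.
Check each element of A against B:
4 ✗, 6 ✗, 7 ✗, 18 ✗, 22 ✗, 31 ✗, 36 ✓
A ∩ B = {36}

{36}


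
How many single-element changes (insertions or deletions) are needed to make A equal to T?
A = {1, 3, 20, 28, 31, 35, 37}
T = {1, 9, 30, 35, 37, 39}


Set A = {1, 3, 20, 28, 31, 35, 37}
Set T = {1, 9, 30, 35, 37, 39}
Elements to remove from A (in A, not in T): {3, 20, 28, 31} → 4 removals
Elements to add to A (in T, not in A): {9, 30, 39} → 3 additions
Total edits = 4 + 3 = 7

7


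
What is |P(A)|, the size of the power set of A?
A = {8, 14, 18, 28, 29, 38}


Set A = {8, 14, 18, 28, 29, 38}
|A| = 6
The power set P(A) contains all subsets of A.
|P(A)| = 2^|A| = 2^6 = 64

64


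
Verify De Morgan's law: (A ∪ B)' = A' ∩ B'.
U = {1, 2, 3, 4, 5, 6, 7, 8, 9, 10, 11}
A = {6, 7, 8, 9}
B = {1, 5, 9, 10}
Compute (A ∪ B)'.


U = {1, 2, 3, 4, 5, 6, 7, 8, 9, 10, 11}
A = {6, 7, 8, 9}, B = {1, 5, 9, 10}
A ∪ B = {1, 5, 6, 7, 8, 9, 10}
(A ∪ B)' = U \ (A ∪ B) = {2, 3, 4, 11}
Verification via A' ∩ B': A' = {1, 2, 3, 4, 5, 10, 11}, B' = {2, 3, 4, 6, 7, 8, 11}
A' ∩ B' = {2, 3, 4, 11} ✓

{2, 3, 4, 11}


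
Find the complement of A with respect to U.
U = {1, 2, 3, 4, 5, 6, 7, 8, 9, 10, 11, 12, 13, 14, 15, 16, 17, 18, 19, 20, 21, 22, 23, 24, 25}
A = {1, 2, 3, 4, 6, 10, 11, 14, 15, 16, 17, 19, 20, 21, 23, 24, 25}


Universal set U = {1, 2, 3, 4, 5, 6, 7, 8, 9, 10, 11, 12, 13, 14, 15, 16, 17, 18, 19, 20, 21, 22, 23, 24, 25}
Set A = {1, 2, 3, 4, 6, 10, 11, 14, 15, 16, 17, 19, 20, 21, 23, 24, 25}
A' = U \ A = elements in U but not in A
Checking each element of U:
1 (in A, exclude), 2 (in A, exclude), 3 (in A, exclude), 4 (in A, exclude), 5 (not in A, include), 6 (in A, exclude), 7 (not in A, include), 8 (not in A, include), 9 (not in A, include), 10 (in A, exclude), 11 (in A, exclude), 12 (not in A, include), 13 (not in A, include), 14 (in A, exclude), 15 (in A, exclude), 16 (in A, exclude), 17 (in A, exclude), 18 (not in A, include), 19 (in A, exclude), 20 (in A, exclude), 21 (in A, exclude), 22 (not in A, include), 23 (in A, exclude), 24 (in A, exclude), 25 (in A, exclude)
A' = {5, 7, 8, 9, 12, 13, 18, 22}

{5, 7, 8, 9, 12, 13, 18, 22}
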